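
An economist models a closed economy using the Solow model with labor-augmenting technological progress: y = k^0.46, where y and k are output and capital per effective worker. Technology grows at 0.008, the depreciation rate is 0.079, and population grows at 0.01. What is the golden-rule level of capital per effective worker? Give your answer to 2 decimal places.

k_gold ≈ 17.86

n + g + δ = 0.01 + 0.008 + 0.079 = 0.097.
At the golden rule the marginal product of capital equals n+g+δ: 0.46·k^(0.46−1) = 0.097. Solving, k_gold = (0.46/0.097)^(1/0.54) ≈ 17.8577.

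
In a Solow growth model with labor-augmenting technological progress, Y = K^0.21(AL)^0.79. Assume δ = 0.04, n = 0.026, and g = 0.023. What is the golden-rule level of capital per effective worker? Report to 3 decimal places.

The effective depreciation rate is n + g + δ = 0.026 + 0.023 + 0.04 = 0.089.
At the golden rule the marginal product of capital equals n+g+δ: 0.21·k^(0.21−1) = 0.089. Solving, k_gold = (0.21/0.089)^(1/0.79) ≈ 2.9644.

k_gold ≈ 2.964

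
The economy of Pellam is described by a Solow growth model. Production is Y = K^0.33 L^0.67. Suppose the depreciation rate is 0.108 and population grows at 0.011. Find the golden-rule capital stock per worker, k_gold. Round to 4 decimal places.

k_gold ≈ 4.5829

Break-even investment rate: n + δ = 0.011 + 0.108 = 0.119.
Setting f'(k) = n+δ gives 0.33·k^(0.33−1) = 0.119, hence k_gold = (0.33/0.119)^(1/0.67) ≈ 4.5829.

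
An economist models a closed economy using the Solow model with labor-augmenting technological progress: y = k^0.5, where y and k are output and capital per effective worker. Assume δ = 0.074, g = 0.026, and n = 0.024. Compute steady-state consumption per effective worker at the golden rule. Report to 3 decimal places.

c_gold ≈ 2.016

The effective depreciation rate is n + g + δ = 0.024 + 0.026 + 0.074 = 0.124.
Maximizing c = f(k) − (n+g+δ)·k gives f'(k) = n+g+δ, i.e. 0.5·k^(0.5−1) = 0.124, so k_gold = (0.5/0.124)^(1/0.5) ≈ 16.2591.
y_gold = 16.2591^0.5 ≈ 4.0323.
c_gold = y_gold − (n+g+δ)·k_gold = 4.0323 − 0.124·16.2591 ≈ 2.0161.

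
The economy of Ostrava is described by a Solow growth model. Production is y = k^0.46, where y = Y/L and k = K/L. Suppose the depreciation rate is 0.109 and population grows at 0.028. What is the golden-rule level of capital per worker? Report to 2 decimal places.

k_gold ≈ 9.42

n + δ = 0.028 + 0.109 = 0.137.
Golden rule sets MPK = n+δ: 0.46·k^(0.46−1) = 0.137, so k_gold = (0.46/0.137)^(1/0.54) ≈ 9.4220.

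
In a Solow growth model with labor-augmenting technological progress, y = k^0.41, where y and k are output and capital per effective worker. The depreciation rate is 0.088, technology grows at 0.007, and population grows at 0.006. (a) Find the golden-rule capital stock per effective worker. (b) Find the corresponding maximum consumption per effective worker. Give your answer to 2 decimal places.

(a) k_gold ≈ 10.75; (b) c_gold ≈ 1.56

Break-even investment rate: n + g + δ = 0.006 + 0.007 + 0.088 = 0.101.
Maximizing c = f(k) − (n+g+δ)·k gives f'(k) = n+g+δ, i.e. 0.41·k^(0.41−1) = 0.101, so k_gold = (0.41/0.101)^(1/0.59) ≈ 10.7471.
y_gold = 10.7471^0.41 ≈ 2.6475; c_gold = y_gold − 0.101·k_gold ≈ 1.5620.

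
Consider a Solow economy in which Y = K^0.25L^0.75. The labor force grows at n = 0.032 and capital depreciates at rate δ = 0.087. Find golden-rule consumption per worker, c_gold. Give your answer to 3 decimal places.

c_gold ≈ 0.961

Capital per worker breaks even when investment replaces (n + δ)·k; here n + δ = 0.119.
Golden rule sets MPK = n+δ: 0.25·k^(0.25−1) = 0.119, so k_gold = (0.25/0.119)^(1/0.75) ≈ 2.6907.
y_gold = 2.6907^0.25 ≈ 1.2807.
c_gold = y_gold − (n+δ)·k_gold = 1.2807 − 0.119·2.6907 ≈ 0.9606.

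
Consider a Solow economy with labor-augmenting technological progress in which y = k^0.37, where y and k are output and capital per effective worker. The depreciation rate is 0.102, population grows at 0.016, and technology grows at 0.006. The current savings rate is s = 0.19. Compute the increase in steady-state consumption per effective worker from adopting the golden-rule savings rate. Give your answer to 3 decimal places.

Δc ≈ 0.157

Break-even investment rate: n + g + δ = 0.016 + 0.006 + 0.102 = 0.124.
Current steady state (s = 0.19): k* = (0.19/0.124)^(1/0.63) ≈ 1.9687, y* = 1.9687^0.37 ≈ 1.2848, c* = (1−0.19)·1.2848 ≈ 1.0407.
Setting f'(k) = n+g+δ gives 0.37·k^(0.37−1) = 0.124, hence k_gold = (0.37/0.124)^(1/0.63) ≈ 5.6705.
y_gold = 5.6705^0.37 ≈ 1.9004, c_gold = y_gold − 0.124·k_gold ≈ 1.1972.
Gain: Δc = 1.1972 − 1.0407 ≈ 0.1565.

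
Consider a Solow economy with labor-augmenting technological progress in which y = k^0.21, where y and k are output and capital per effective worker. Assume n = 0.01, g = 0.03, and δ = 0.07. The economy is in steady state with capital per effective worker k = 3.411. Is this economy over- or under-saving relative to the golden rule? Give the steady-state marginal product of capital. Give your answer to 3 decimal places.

over-saving; MPK ≈ 0.080

Capital per effective worker breaks even when investment replaces (n + g + δ)·k; here n + g + δ = 0.11.
MPK = 0.21·k^(0.21−1) = 0.21·3.411^(-0.79) ≈ 0.0797.
MPK < 0.11, so the economy is dynamically inefficient (over-saving).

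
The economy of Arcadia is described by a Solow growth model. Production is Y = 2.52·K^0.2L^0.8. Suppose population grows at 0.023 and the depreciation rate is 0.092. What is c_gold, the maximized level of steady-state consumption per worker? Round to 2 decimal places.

c_gold ≈ 2.92

n + δ = 0.023 + 0.092 = 0.115.
At the golden rule the marginal product of capital equals n+δ: 0.2·2.52·k^(0.2−1) = 0.115. Solving, k_gold = (0.2·2.52/0.115)^(1/0.8) ≈ 6.3411.
y_gold = 2.52·6.3411^0.2 ≈ 3.6461.
c_gold = y_gold − (n+δ)·k_gold = 3.6461 − 0.115·6.3411 ≈ 2.9169.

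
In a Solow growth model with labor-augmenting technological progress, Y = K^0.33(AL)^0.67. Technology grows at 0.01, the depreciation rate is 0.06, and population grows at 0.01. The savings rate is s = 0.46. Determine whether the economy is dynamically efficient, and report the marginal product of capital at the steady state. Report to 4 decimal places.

n + g + δ = 0.01 + 0.01 + 0.06 = 0.08.
Steady-state k*: s·k^0.33 = 0.08·k gives k* = (0.46/0.08)^(1/0.67) ≈ 13.6092.
MPK = 0.33·13.6092^(-0.67) ≈ 0.0574.
MPK < n+g+δ = 0.08, so the economy is dynamically inefficient (over-saving).

dynamically inefficient; MPK ≈ 0.0574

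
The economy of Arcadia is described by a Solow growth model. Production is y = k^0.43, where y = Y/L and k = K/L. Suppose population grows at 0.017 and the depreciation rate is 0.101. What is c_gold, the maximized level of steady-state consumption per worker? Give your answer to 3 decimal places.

c_gold ≈ 1.512

Capital per worker breaks even when investment replaces (n + δ)·k; here n + δ = 0.118.
At the golden rule the marginal product of capital equals n+δ: 0.43·k^(0.43−1) = 0.118. Solving, k_gold = (0.43/0.118)^(1/0.57) ≈ 9.6658.
y_gold = 9.6658^0.43 ≈ 2.6525.
c_gold = y_gold − (n+δ)·k_gold = 2.6525 − 0.118·9.6658 ≈ 1.5119.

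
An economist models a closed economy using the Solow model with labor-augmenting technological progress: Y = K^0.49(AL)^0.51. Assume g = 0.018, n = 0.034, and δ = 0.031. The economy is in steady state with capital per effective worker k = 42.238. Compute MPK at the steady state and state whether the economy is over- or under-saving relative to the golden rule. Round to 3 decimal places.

Capital per effective worker breaks even when investment replaces (n + g + δ)·k; here n + g + δ = 0.083.
MPK = 0.49·k^(0.49−1) = 0.49·42.238^(-0.51) ≈ 0.0726.
MPK < 0.083, so the economy is dynamically inefficient (over-saving).

over-saving; MPK ≈ 0.073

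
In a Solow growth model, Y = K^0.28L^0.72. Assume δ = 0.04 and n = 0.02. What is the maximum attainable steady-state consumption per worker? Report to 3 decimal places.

c_gold ≈ 1.311

Break-even investment rate: n + δ = 0.02 + 0.04 = 0.06.
At the golden rule the marginal product of capital equals n+δ: 0.28·k^(0.28−1) = 0.06. Solving, k_gold = (0.28/0.06)^(1/0.72) ≈ 8.4952.
y_gold = 8.4952^0.28 ≈ 1.8204.
c_gold = y_gold − (n+δ)·k_gold = 1.8204 − 0.06·8.4952 ≈ 1.3107.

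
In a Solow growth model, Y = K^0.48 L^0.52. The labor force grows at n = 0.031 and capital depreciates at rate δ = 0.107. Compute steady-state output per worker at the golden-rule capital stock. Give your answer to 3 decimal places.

Capital per worker breaks even when investment replaces (n + δ)·k; here n + δ = 0.138.
At the golden rule the marginal product of capital equals n+δ: 0.48·k^(0.48−1) = 0.138. Solving, k_gold = (0.48/0.138)^(1/0.52) ≈ 10.9921.
Output: y_gold = k_gold^0.48 = 10.9921^0.48 ≈ 3.1602.

y_gold ≈ 3.160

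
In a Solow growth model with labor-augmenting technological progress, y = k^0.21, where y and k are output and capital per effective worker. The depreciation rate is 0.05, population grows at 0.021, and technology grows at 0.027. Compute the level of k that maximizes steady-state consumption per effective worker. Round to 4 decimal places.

k_gold ≈ 2.6241

n + g + δ = 0.021 + 0.027 + 0.05 = 0.098.
Maximizing c = f(k) − (n+g+δ)·k gives f'(k) = n+g+δ, i.e. 0.21·k^(0.21−1) = 0.098, so k_gold = (0.21/0.098)^(1/0.79) ≈ 2.6241.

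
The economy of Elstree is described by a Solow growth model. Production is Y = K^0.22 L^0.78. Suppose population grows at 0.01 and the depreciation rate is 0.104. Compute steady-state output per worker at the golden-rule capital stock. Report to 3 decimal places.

Break-even investment rate: n + δ = 0.01 + 0.104 = 0.114.
Maximizing c = f(k) − (n+δ)·k gives f'(k) = n+δ, i.e. 0.22·k^(0.22−1) = 0.114, so k_gold = (0.22/0.114)^(1/0.78) ≈ 2.3230.
Output: y_gold = k_gold^0.22 = 2.3230^0.22 ≈ 1.2037.

y_gold ≈ 1.204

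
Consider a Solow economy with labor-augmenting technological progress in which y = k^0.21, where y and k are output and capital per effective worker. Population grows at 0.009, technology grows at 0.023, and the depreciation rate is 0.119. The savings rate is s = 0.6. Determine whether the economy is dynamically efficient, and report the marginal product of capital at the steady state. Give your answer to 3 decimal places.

Break-even investment rate: n + g + δ = 0.009 + 0.023 + 0.119 = 0.151.
Steady-state k*: s·k^0.21 = 0.151·k gives k* = (0.6/0.151)^(1/0.79) ≈ 5.7339.
MPK = 0.21·5.7339^(-0.79) ≈ 0.0529.
MPK < n+g+δ = 0.151, so the economy is dynamically inefficient (over-saving).

dynamically inefficient; MPK ≈ 0.053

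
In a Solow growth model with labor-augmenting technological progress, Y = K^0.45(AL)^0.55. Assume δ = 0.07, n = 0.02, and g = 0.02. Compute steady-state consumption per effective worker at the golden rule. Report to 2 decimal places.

c_gold ≈ 1.74

n + g + δ = 0.02 + 0.02 + 0.07 = 0.11.
Maximizing c = f(k) − (n+g+δ)·k gives f'(k) = n+g+δ, i.e. 0.45·k^(0.45−1) = 0.11, so k_gold = (0.45/0.11)^(1/0.55) ≈ 12.9539.
y_gold = 12.9539^0.45 ≈ 3.1665.
c_gold = y_gold − (n+g+δ)·k_gold = 3.1665 − 0.11·12.9539 ≈ 1.7416.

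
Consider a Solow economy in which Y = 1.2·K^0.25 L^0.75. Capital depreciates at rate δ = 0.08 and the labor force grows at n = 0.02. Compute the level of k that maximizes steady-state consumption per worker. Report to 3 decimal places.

The effective depreciation rate is n + δ = 0.02 + 0.08 = 0.1.
Golden rule sets MPK = n+δ: 0.25·1.2·k^(0.25−1) = 0.1, so k_gold = (0.25·1.2/0.1)^(1/0.75) ≈ 4.3267.

k_gold ≈ 4.327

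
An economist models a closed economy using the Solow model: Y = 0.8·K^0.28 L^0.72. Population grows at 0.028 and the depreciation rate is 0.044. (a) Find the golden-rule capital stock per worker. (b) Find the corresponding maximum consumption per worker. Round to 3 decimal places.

(a) k_gold ≈ 4.837; (b) c_gold ≈ 0.896

Capital per worker breaks even when investment replaces (n + δ)·k; here n + δ = 0.072.
Golden rule sets MPK = n+δ: 0.28·0.8·k^(0.28−1) = 0.072, so k_gold = (0.28·0.8/0.072)^(1/0.72) ≈ 4.8373.
y_gold = 0.8·4.8373^0.28 ≈ 1.2439; c_gold = y_gold − 0.072·k_gold ≈ 0.8956.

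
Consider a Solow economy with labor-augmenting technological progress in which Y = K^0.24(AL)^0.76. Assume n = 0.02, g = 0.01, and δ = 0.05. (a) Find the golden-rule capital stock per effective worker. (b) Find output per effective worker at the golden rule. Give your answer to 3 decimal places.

n + g + δ = 0.02 + 0.01 + 0.05 = 0.08.
Golden rule sets MPK = n+g+δ: 0.24·k^(0.24−1) = 0.08, so k_gold = (0.24/0.08)^(1/0.76) ≈ 4.2442.
y_gold = 4.2442^0.24 ≈ 1.4147.

(a) k_gold ≈ 4.244; (b) y_gold ≈ 1.415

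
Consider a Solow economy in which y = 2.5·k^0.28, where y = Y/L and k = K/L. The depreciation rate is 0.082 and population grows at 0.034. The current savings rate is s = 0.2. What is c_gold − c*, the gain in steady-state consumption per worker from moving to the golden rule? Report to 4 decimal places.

Δc ≈ 0.0911

n + δ = 0.034 + 0.082 = 0.116.
Current steady state (s = 0.2): k* = (0.2·2.5/0.116)^(1/0.72) ≈ 7.6079, y* = 2.5·7.6079^0.28 ≈ 4.4126, c* = (1−0.2)·4.4126 ≈ 3.5301.
Maximizing c = f(k) − (n+δ)·k gives f'(k) = n+δ, i.e. 0.28·2.5·k^(0.28−1) = 0.116, so k_gold = (0.28·2.5/0.116)^(1/0.72) ≈ 12.1401.
y_gold = 2.5·12.1401^0.28 ≈ 5.0295, c_gold = y_gold − 0.116·k_gold ≈ 3.6212.
Gain: Δc = 3.6212 − 3.5301 ≈ 0.0911.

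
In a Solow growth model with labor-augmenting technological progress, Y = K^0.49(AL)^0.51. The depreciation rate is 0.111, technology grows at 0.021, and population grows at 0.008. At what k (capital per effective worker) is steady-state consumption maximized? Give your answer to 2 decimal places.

Break-even investment rate: n + g + δ = 0.008 + 0.021 + 0.111 = 0.14.
Maximizing c = f(k) − (n+g+δ)·k gives f'(k) = n+g+δ, i.e. 0.49·k^(0.49−1) = 0.14, so k_gold = (0.49/0.14)^(1/0.51) ≈ 11.6627.

k_gold ≈ 11.66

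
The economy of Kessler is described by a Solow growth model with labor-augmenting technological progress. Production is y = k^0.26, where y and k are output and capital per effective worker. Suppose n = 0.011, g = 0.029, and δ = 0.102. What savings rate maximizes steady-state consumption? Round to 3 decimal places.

s_gold = 0.260

Capital per effective worker breaks even when investment replaces (n + g + δ)·k; here n + g + δ = 0.142.
At the golden rule MPK = n+g+δ, and in any Cobb-Douglas steady state s = (n+g+δ)·k/y = MPK·k/y = capital's share 0.26.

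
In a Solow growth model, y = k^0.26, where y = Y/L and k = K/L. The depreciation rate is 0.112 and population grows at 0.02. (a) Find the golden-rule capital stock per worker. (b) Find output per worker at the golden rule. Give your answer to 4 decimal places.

n + δ = 0.02 + 0.112 = 0.132.
Golden rule sets MPK = n+δ: 0.26·k^(0.26−1) = 0.132, so k_gold = (0.26/0.132)^(1/0.74) ≈ 2.4994.
y_gold = 2.4994^0.26 ≈ 1.2689.

(a) k_gold ≈ 2.4994; (b) y_gold ≈ 1.2689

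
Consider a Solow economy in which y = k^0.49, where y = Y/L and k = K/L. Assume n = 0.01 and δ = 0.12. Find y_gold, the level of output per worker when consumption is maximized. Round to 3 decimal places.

y_gold ≈ 3.578

The effective depreciation rate is n + δ = 0.01 + 0.12 = 0.13.
Setting f'(k) = n+δ gives 0.49·k^(0.49−1) = 0.13, hence k_gold = (0.49/0.13)^(1/0.51) ≈ 13.4868.
Output: y_gold = k_gold^0.49 = 13.4868^0.49 ≈ 3.5781.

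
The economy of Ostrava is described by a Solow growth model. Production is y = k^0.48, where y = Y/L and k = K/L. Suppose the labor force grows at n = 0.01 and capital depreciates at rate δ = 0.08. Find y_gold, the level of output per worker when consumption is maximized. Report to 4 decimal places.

y_gold ≈ 4.6890

The effective depreciation rate is n + δ = 0.01 + 0.08 = 0.09.
Setting f'(k) = n+δ gives 0.48·k^(0.48−1) = 0.09, hence k_gold = (0.48/0.09)^(1/0.52) ≈ 25.0077.
Output: y_gold = k_gold^0.48 = 25.0077^0.48 ≈ 4.6890.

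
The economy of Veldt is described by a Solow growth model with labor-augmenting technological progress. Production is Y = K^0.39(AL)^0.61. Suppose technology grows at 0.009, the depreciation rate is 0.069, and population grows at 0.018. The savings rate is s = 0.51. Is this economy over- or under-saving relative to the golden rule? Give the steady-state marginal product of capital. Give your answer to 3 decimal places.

over-saving; MPK ≈ 0.073

Capital per effective worker breaks even when investment replaces (n + g + δ)·k; here n + g + δ = 0.096.
Steady-state k*: s·k^0.39 = 0.096·k gives k* = (0.51/0.096)^(1/0.61) ≈ 15.4531.
MPK = 0.39·15.4531^(-0.61) ≈ 0.0734.
MPK < n+g+δ = 0.096, so the economy is dynamically inefficient (over-saving).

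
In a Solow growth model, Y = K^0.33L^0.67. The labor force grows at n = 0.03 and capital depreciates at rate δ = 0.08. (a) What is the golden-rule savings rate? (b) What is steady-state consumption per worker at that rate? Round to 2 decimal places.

(a) s_gold = 0.33; (b) c_gold ≈ 1.15

Capital per worker breaks even when investment replaces (n + δ)·k; here n + δ = 0.11.
For Cobb-Douglas, s_gold equals capital's share: s_gold = 0.33.
At the golden rule the marginal product of capital equals n+δ: 0.33·k^(0.33−1) = 0.11. Solving, k_gold = (0.33/0.11)^(1/0.67) ≈ 5.1537.
y_gold = 5.1537^0.33 ≈ 1.7179; c_gold = (1−0.33)·y_gold ≈ 1.1510.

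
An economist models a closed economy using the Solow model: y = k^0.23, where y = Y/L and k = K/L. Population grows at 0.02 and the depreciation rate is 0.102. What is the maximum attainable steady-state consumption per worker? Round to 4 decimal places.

c_gold ≈ 0.9306

n + δ = 0.02 + 0.102 = 0.122.
Maximizing c = f(k) − (n+δ)·k gives f'(k) = n+δ, i.e. 0.23·k^(0.23−1) = 0.122, so k_gold = (0.23/0.122)^(1/0.77) ≈ 2.2784.
y_gold = 2.2784^0.23 ≈ 1.2085.
c_gold = y_gold − (n+δ)·k_gold = 1.2085 − 0.122·2.2784 ≈ 0.9306.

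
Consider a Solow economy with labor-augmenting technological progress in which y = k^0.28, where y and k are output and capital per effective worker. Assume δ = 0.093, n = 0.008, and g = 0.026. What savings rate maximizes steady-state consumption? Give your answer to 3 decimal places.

Break-even investment rate: n + g + δ = 0.008 + 0.026 + 0.093 = 0.127.
At the golden rule MPK = n+g+δ, and in any Cobb-Douglas steady state s = (n+g+δ)·k/y = MPK·k/y = capital's share 0.28.

s_gold = 0.280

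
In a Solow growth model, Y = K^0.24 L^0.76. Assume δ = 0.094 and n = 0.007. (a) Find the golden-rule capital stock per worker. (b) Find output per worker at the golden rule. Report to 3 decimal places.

(a) k_gold ≈ 3.123; (b) y_gold ≈ 1.314

n + δ = 0.007 + 0.094 = 0.101.
Setting f'(k) = n+δ gives 0.24·k^(0.24−1) = 0.101, hence k_gold = (0.24/0.101)^(1/0.76) ≈ 3.1231.
y_gold = 3.1231^0.24 ≈ 1.3143.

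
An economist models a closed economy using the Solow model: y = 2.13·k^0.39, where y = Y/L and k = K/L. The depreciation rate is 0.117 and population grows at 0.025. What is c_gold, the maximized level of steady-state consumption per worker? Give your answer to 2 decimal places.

The effective depreciation rate is n + δ = 0.025 + 0.117 = 0.142.
Golden rule sets MPK = n+δ: 0.39·2.13·k^(0.39−1) = 0.142, so k_gold = (0.39·2.13/0.142)^(1/0.61) ≈ 18.0981.
y_gold = 2.13·18.0981^0.39 ≈ 6.5896.
c_gold = y_gold − (n+δ)·k_gold = 6.5896 − 0.142·18.0981 ≈ 4.0196.

c_gold ≈ 4.02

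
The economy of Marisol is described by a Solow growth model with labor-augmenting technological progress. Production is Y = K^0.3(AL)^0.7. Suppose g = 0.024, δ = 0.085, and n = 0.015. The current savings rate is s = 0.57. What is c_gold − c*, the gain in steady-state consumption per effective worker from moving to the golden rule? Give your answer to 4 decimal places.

n + g + δ = 0.015 + 0.024 + 0.085 = 0.124.
Current steady state (s = 0.57): k* = (0.57/0.124)^(1/0.7) ≈ 8.8382, y* = 8.8382^0.3 ≈ 1.9227, c* = (1−0.57)·1.9227 ≈ 0.8268.
Golden rule sets MPK = n+g+δ: 0.3·k^(0.3−1) = 0.124, so k_gold = (0.3/0.124)^(1/0.7) ≈ 3.5330.
y_gold = 3.5330^0.3 ≈ 1.4603, c_gold = y_gold − 0.124·k_gold ≈ 1.0222.
Gain: Δc = 1.0222 − 0.8268 ≈ 0.1955.

Δc ≈ 0.1955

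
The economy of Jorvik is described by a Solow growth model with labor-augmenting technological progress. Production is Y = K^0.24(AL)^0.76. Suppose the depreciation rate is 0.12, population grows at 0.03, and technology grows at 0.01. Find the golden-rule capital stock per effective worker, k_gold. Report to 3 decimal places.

k_gold ≈ 1.705

n + g + δ = 0.03 + 0.01 + 0.12 = 0.16.
At the golden rule the marginal product of capital equals n+g+δ: 0.24·k^(0.24−1) = 0.16. Solving, k_gold = (0.24/0.16)^(1/0.76) ≈ 1.7049.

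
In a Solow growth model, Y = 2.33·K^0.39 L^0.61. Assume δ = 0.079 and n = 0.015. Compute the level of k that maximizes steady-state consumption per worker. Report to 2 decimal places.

n + δ = 0.015 + 0.079 = 0.094.
Maximizing c = f(k) − (n+δ)·k gives f'(k) = n+δ, i.e. 0.39·2.33·k^(0.39−1) = 0.094, so k_gold = (0.39·2.33/0.094)^(1/0.61) ≈ 41.2320.

k_gold ≈ 41.23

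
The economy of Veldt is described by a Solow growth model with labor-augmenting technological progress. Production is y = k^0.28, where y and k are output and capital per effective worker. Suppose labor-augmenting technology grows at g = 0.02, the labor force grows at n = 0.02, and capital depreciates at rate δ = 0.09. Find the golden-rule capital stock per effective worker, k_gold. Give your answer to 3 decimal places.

The effective depreciation rate is n + g + δ = 0.02 + 0.02 + 0.09 = 0.13.
Setting f'(k) = n+g+δ gives 0.28·k^(0.28−1) = 0.13, hence k_gold = (0.28/0.13)^(1/0.72) ≈ 2.9027.

k_gold ≈ 2.903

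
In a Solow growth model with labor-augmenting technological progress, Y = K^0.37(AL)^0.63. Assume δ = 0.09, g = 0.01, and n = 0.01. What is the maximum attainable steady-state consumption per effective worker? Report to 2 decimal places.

The effective depreciation rate is n + g + δ = 0.01 + 0.01 + 0.09 = 0.11.
Setting f'(k) = n+g+δ gives 0.37·k^(0.37−1) = 0.11, hence k_gold = (0.37/0.11)^(1/0.63) ≈ 6.8581.
y_gold = 6.8581^0.37 ≈ 2.0389.
c_gold = y_gold − (n+g+δ)·k_gold = 2.0389 − 0.11·6.8581 ≈ 1.2845.

c_gold ≈ 1.28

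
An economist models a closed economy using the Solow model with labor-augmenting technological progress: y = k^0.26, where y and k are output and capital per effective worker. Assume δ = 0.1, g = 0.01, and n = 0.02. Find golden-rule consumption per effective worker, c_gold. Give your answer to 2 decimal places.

c_gold ≈ 0.94

Break-even investment rate: n + g + δ = 0.02 + 0.01 + 0.1 = 0.13.
At the golden rule the marginal product of capital equals n+g+δ: 0.26·k^(0.26−1) = 0.13. Solving, k_gold = (0.26/0.13)^(1/0.74) ≈ 2.5515.
y_gold = 2.5515^0.26 ≈ 1.2758.
c_gold = y_gold − (n+g+δ)·k_gold = 1.2758 − 0.13·2.5515 ≈ 0.9441.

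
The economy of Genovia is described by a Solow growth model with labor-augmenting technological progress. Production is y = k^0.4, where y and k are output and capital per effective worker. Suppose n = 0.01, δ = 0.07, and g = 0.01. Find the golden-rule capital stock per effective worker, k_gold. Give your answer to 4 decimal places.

k_gold ≈ 12.0142

Capital per effective worker breaks even when investment replaces (n + g + δ)·k; here n + g + δ = 0.09.
At the golden rule the marginal product of capital equals n+g+δ: 0.4·k^(0.4−1) = 0.09. Solving, k_gold = (0.4/0.09)^(1/0.6) ≈ 12.0142.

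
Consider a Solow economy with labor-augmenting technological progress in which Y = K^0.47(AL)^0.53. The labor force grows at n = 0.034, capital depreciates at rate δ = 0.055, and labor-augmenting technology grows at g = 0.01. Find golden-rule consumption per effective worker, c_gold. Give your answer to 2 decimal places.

The effective depreciation rate is n + g + δ = 0.034 + 0.01 + 0.055 = 0.099.
Maximizing c = f(k) − (n+g+δ)·k gives f'(k) = n+g+δ, i.e. 0.47·k^(0.47−1) = 0.099, so k_gold = (0.47/0.099)^(1/0.53) ≈ 18.8949.
y_gold = 18.8949^0.47 ≈ 3.9800.
c_gold = y_gold − (n+g+δ)·k_gold = 3.9800 − 0.099·18.8949 ≈ 2.1094.

c_gold ≈ 2.11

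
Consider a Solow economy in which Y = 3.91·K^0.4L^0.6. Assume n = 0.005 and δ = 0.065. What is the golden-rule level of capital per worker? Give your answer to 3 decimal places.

Break-even investment rate: n + δ = 0.005 + 0.065 = 0.07.
Maximizing c = f(k) − (n+δ)·k gives f'(k) = n+δ, i.e. 0.4·3.91·k^(0.4−1) = 0.07, so k_gold = (0.4·3.91/0.07)^(1/0.6) ≈ 177.2411.

k_gold ≈ 177.241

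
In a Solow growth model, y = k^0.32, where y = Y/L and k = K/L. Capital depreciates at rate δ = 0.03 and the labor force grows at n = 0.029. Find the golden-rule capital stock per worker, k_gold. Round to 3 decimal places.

Break-even investment rate: n + δ = 0.029 + 0.03 = 0.059.
At the golden rule the marginal product of capital equals n+δ: 0.32·k^(0.32−1) = 0.059. Solving, k_gold = (0.32/0.059)^(1/0.68) ≈ 12.0185.

k_gold ≈ 12.018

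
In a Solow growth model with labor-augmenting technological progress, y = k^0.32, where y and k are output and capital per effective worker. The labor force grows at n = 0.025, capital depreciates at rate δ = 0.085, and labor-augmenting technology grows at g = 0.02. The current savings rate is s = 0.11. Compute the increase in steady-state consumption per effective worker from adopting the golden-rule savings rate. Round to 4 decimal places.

Capital per effective worker breaks even when investment replaces (n + g + δ)·k; here n + g + δ = 0.13.
Current steady state (s = 0.11): k* = (0.11/0.13)^(1/0.68) ≈ 0.7822, y* = 0.7822^0.32 ≈ 0.9244, c* = (1−0.11)·0.9244 ≈ 0.8227.
Setting f'(k) = n+g+δ gives 0.32·k^(0.32−1) = 0.13, hence k_gold = (0.32/0.13)^(1/0.68) ≈ 3.7610.
y_gold = 3.7610^0.32 ≈ 1.5279, c_gold = y_gold − 0.13·k_gold ≈ 1.0390.
Gain: Δc = 1.0390 − 0.8227 ≈ 0.2163.

Δc ≈ 0.2163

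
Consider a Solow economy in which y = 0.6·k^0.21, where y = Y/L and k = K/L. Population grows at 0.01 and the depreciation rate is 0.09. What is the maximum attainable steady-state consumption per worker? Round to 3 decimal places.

The effective depreciation rate is n + δ = 0.01 + 0.09 = 0.1.
Setting f'(k) = n+δ gives 0.21·0.6·k^(0.21−1) = 0.1, hence k_gold = (0.21·0.6/0.1)^(1/0.79) ≈ 1.3398.
y_gold = 0.6·1.3398^0.21 ≈ 0.6380.
c_gold = y_gold − (n+δ)·k_gold = 0.6380 − 0.1·1.3398 ≈ 0.5040.

c_gold ≈ 0.504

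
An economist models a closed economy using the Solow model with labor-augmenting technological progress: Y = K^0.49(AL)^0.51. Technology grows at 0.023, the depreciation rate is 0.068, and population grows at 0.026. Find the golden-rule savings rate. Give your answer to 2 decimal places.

s_gold = 0.49

The effective depreciation rate is n + g + δ = 0.026 + 0.023 + 0.068 = 0.117.
At the golden rule MPK = n+g+δ, and in any Cobb-Douglas steady state s = (n+g+δ)·k/y = MPK·k/y = capital's share 0.49.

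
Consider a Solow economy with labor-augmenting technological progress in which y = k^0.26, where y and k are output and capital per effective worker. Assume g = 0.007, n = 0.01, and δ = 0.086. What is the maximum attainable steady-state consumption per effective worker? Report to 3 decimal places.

Break-even investment rate: n + g + δ = 0.01 + 0.007 + 0.086 = 0.103.
Golden rule sets MPK = n+g+δ: 0.26·k^(0.26−1) = 0.103, so k_gold = (0.26/0.103)^(1/0.74) ≈ 3.4948.
y_gold = 3.4948^0.26 ≈ 1.3845.
c_gold = y_gold − (n+g+δ)·k_gold = 1.3845 − 0.103·3.4948 ≈ 1.0245.

c_gold ≈ 1.025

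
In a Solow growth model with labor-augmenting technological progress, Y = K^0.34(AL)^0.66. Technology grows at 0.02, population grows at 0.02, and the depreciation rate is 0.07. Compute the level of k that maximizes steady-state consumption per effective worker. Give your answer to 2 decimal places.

The effective depreciation rate is n + g + δ = 0.02 + 0.02 + 0.07 = 0.11.
Maximizing c = f(k) − (n+g+δ)·k gives f'(k) = n+g+δ, i.e. 0.34·k^(0.34−1) = 0.11, so k_gold = (0.34/0.11)^(1/0.66) ≈ 5.5278.

k_gold ≈ 5.53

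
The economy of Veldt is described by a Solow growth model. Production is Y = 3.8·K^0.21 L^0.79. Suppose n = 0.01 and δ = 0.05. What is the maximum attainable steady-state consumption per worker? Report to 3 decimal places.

The effective depreciation rate is n + δ = 0.01 + 0.05 = 0.06.
Golden rule sets MPK = n+δ: 0.21·3.8·k^(0.21−1) = 0.06, so k_gold = (0.21·3.8/0.06)^(1/0.79) ≈ 26.4604.
y_gold = 3.8·26.4604^0.21 ≈ 7.5601.
c_gold = y_gold − (n+δ)·k_gold = 7.5601 − 0.06·26.4604 ≈ 5.9725.

c_gold ≈ 5.972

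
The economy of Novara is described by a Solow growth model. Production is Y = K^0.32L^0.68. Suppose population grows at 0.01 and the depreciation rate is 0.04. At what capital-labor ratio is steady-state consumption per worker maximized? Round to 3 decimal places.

k_gold ≈ 15.331

Capital per worker breaks even when investment replaces (n + δ)·k; here n + δ = 0.05.
Golden rule sets MPK = n+δ: 0.32·k^(0.32−1) = 0.05, so k_gold = (0.32/0.05)^(1/0.68) ≈ 15.3306.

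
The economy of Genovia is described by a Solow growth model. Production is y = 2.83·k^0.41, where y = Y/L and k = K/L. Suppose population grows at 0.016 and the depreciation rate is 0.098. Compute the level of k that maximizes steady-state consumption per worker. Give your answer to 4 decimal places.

Capital per worker breaks even when investment replaces (n + δ)·k; here n + δ = 0.114.
At the golden rule the marginal product of capital equals n+δ: 0.41·2.83·k^(0.41−1) = 0.114. Solving, k_gold = (0.41·2.83/0.114)^(1/0.59) ≈ 51.0396.

k_gold ≈ 51.0396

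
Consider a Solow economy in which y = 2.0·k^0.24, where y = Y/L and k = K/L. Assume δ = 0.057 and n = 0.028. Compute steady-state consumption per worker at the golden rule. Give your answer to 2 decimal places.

n + δ = 0.028 + 0.057 = 0.085.
Setting f'(k) = n+δ gives 0.24·2.0·k^(0.24−1) = 0.085, hence k_gold = (0.24·2.0/0.085)^(1/0.76) ≈ 9.7553.
y_gold = 2.0·9.7553^0.24 ≈ 3.4550.
c_gold = y_gold − (n+δ)·k_gold = 3.4550 − 0.085·9.7553 ≈ 2.6258.

c_gold ≈ 2.63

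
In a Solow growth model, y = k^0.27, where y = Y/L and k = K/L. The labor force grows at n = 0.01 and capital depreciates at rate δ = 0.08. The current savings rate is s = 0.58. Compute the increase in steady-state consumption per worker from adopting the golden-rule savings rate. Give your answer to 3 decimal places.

Δc ≈ 0.259

n + δ = 0.01 + 0.08 = 0.09.
Current steady state (s = 0.58): k* = (0.58/0.09)^(1/0.73) ≈ 12.8373, y* = 12.8373^0.27 ≈ 1.9920, c* = (1−0.58)·1.9920 ≈ 0.8366.
Setting f'(k) = n+δ gives 0.27·k^(0.27−1) = 0.09, hence k_gold = (0.27/0.09)^(1/0.73) ≈ 4.5039.
y_gold = 4.5039^0.27 ≈ 1.5013, c_gold = y_gold − 0.09·k_gold ≈ 1.0960.
Gain: Δc = 1.0960 − 0.8366 ≈ 0.2593.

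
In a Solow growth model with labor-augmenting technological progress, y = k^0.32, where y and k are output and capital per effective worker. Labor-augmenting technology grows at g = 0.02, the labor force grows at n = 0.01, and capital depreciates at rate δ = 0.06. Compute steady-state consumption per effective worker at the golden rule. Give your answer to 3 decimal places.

c_gold ≈ 1.235

n + g + δ = 0.01 + 0.02 + 0.06 = 0.09.
Setting f'(k) = n+g+δ gives 0.32·k^(0.32−1) = 0.09, hence k_gold = (0.32/0.09)^(1/0.68) ≈ 6.4589.
y_gold = 6.4589^0.32 ≈ 1.8166.
c_gold = y_gold − (n+g+δ)·k_gold = 1.8166 − 0.09·6.4589 ≈ 1.2353.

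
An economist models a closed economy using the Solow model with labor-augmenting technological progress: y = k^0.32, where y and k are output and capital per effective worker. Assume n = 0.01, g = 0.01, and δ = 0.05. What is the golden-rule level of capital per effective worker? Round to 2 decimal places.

k_gold ≈ 9.35

Break-even investment rate: n + g + δ = 0.01 + 0.01 + 0.05 = 0.07.
At the golden rule the marginal product of capital equals n+g+δ: 0.32·k^(0.32−1) = 0.07. Solving, k_gold = (0.32/0.07)^(1/0.68) ≈ 9.3468.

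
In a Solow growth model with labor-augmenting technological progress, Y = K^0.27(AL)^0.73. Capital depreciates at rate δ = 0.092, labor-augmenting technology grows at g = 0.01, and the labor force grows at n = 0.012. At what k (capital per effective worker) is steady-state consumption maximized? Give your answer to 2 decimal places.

k_gold ≈ 3.26

Break-even investment rate: n + g + δ = 0.012 + 0.01 + 0.092 = 0.114.
Golden rule sets MPK = n+g+δ: 0.27·k^(0.27−1) = 0.114, so k_gold = (0.27/0.114)^(1/0.73) ≈ 3.2580.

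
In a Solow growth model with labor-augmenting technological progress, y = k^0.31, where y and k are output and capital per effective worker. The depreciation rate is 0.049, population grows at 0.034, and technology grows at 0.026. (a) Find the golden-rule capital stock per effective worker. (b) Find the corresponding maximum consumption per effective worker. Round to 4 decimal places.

(a) k_gold ≈ 4.5486; (b) c_gold ≈ 1.1035

The effective depreciation rate is n + g + δ = 0.034 + 0.026 + 0.049 = 0.109.
Maximizing c = f(k) − (n+g+δ)·k gives f'(k) = n+g+δ, i.e. 0.31·k^(0.31−1) = 0.109, so k_gold = (0.31/0.109)^(1/0.69) ≈ 4.5486.
y_gold = 4.5486^0.31 ≈ 1.5993; c_gold = y_gold − 0.109·k_gold ≈ 1.1035.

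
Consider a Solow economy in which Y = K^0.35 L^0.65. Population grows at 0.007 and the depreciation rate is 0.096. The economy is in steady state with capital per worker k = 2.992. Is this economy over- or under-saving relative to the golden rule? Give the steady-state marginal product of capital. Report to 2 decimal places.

Break-even investment rate: n + δ = 0.007 + 0.096 = 0.103.
MPK = 0.35·k^(0.35−1) = 0.35·2.992^(-0.65) ≈ 0.1717.
MPK > 0.103, so the economy is dynamically efficient (under-saving).

under-saving; MPK ≈ 0.17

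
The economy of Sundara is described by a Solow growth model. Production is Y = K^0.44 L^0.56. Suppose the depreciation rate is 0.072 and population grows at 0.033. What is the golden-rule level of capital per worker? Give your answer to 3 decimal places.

k_gold ≈ 12.918

The effective depreciation rate is n + δ = 0.033 + 0.072 = 0.105.
At the golden rule the marginal product of capital equals n+δ: 0.44·k^(0.44−1) = 0.105. Solving, k_gold = (0.44/0.105)^(1/0.56) ≈ 12.9177.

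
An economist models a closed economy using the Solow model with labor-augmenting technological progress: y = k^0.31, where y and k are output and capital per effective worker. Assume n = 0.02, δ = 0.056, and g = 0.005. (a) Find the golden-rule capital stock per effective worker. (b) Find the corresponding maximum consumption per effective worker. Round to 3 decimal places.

(a) k_gold ≈ 6.994; (b) c_gold ≈ 1.261

n + g + δ = 0.02 + 0.005 + 0.056 = 0.081.
Maximizing c = f(k) − (n+g+δ)·k gives f'(k) = n+g+δ, i.e. 0.31·k^(0.31−1) = 0.081, so k_gold = (0.31/0.081)^(1/0.69) ≈ 6.9944.
y_gold = 6.9944^0.31 ≈ 1.8276; c_gold = y_gold − 0.081·k_gold ≈ 1.2610.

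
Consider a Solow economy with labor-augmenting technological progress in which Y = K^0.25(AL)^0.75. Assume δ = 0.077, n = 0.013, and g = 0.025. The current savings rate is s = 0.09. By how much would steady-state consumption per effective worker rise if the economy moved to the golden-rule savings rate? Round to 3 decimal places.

n + g + δ = 0.013 + 0.025 + 0.077 = 0.115.
Current steady state (s = 0.09): k* = (0.09/0.115)^(1/0.75) ≈ 0.7212, y* = 0.7212^0.25 ≈ 0.9215, c* = (1−0.09)·0.9215 ≈ 0.8386.
At the golden rule the marginal product of capital equals n+g+δ: 0.25·k^(0.25−1) = 0.115. Solving, k_gold = (0.25/0.115)^(1/0.75) ≈ 2.8162.
y_gold = 2.8162^0.25 ≈ 1.2954, c_gold = y_gold − 0.115·k_gold ≈ 0.9716.
Gain: Δc = 0.9716 − 0.8386 ≈ 0.1330.

Δc ≈ 0.133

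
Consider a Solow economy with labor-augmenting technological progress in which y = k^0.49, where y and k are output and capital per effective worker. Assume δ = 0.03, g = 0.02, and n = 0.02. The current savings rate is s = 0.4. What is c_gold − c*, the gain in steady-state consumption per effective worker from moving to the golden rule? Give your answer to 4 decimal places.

Δc ≈ 0.1057

The effective depreciation rate is n + g + δ = 0.02 + 0.02 + 0.03 = 0.07.
Current steady state (s = 0.4): k* = (0.4/0.07)^(1/0.51) ≈ 30.4957, y* = 30.4957^0.49 ≈ 5.3368, c* = (1−0.4)·5.3368 ≈ 3.2021.
Setting f'(k) = n+g+δ gives 0.49·k^(0.49−1) = 0.07, hence k_gold = (0.49/0.07)^(1/0.51) ≈ 45.3999.
y_gold = 45.3999^0.49 ≈ 6.4857, c_gold = y_gold − 0.07·k_gold ≈ 3.3077.
Gain: Δc = 3.3077 − 3.2021 ≈ 0.1057.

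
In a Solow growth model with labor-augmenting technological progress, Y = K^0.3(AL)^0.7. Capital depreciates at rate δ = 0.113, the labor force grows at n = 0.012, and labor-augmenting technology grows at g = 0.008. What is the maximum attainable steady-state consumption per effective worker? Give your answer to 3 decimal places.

Break-even investment rate: n + g + δ = 0.012 + 0.008 + 0.113 = 0.133.
Setting f'(k) = n+g+δ gives 0.3·k^(0.3−1) = 0.133, hence k_gold = (0.3/0.133)^(1/0.7) ≈ 3.1965.
y_gold = 3.1965^0.3 ≈ 1.4171.
c_gold = y_gold − (n+g+δ)·k_gold = 1.4171 − 0.133·3.1965 ≈ 0.9920.

c_gold ≈ 0.992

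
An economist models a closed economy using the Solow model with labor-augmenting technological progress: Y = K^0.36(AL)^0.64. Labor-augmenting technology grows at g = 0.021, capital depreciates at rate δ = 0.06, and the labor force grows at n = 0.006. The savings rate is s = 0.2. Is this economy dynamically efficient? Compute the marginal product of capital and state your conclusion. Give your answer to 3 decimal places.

dynamically efficient; MPK ≈ 0.157

n + g + δ = 0.006 + 0.021 + 0.06 = 0.087.
Steady-state k*: s·k^0.36 = 0.087·k gives k* = (0.2/0.087)^(1/0.64) ≈ 3.6716.
MPK = 0.36·3.6716^(-0.64) ≈ 0.1566.
MPK > n+g+δ = 0.087, so the economy is dynamically efficient (under-saving).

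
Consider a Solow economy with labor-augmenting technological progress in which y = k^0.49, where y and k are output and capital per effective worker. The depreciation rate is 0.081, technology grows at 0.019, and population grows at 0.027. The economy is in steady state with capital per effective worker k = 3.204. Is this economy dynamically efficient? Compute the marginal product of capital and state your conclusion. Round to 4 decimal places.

The effective depreciation rate is n + g + δ = 0.027 + 0.019 + 0.081 = 0.127.
MPK = 0.49·k^(0.49−1) = 0.49·3.204^(-0.51) ≈ 0.2706.
MPK > 0.127, so the economy is dynamically efficient (under-saving).

dynamically efficient; MPK ≈ 0.2706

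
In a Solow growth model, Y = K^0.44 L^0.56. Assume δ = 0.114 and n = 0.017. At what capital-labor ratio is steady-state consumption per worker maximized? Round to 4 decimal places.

k_gold ≈ 8.7018

n + δ = 0.017 + 0.114 = 0.131.
At the golden rule the marginal product of capital equals n+δ: 0.44·k^(0.44−1) = 0.131. Solving, k_gold = (0.44/0.131)^(1/0.56) ≈ 8.7018.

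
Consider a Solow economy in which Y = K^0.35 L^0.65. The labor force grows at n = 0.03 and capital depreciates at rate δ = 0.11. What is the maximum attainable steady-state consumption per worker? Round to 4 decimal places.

The effective depreciation rate is n + δ = 0.03 + 0.11 = 0.14.
Maximizing c = f(k) − (n+δ)·k gives f'(k) = n+δ, i.e. 0.35·k^(0.35−1) = 0.14, so k_gold = (0.35/0.14)^(1/0.65) ≈ 4.0946.
y_gold = 4.0946^0.35 ≈ 1.6379.
c_gold = y_gold − (n+δ)·k_gold = 1.6379 − 0.14·4.0946 ≈ 1.0646.

c_gold ≈ 1.0646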